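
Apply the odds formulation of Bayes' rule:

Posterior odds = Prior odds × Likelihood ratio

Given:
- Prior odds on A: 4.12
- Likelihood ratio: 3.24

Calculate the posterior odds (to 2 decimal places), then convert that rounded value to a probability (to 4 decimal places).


Step 1: Calculate posterior odds
Posterior odds = Prior odds × LR
               = 4.12 × 3.24
               = 13.35

Step 2: Convert to probability
P(A|E) = Posterior odds / (1 + Posterior odds)
       = 13.35 / (1 + 13.35)
       = 13.35 / 14.35
       = 0.9303

The evidence increased P(A) from 0.8047 to 0.9303.


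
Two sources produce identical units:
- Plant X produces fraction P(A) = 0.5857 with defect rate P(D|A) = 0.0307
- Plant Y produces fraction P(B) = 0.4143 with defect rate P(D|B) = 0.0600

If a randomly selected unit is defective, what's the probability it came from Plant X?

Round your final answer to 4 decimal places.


Let A = from Plant X, D = defective

Given:
- P(A) = 0.5857, P(B) = 0.4143
- P(D|A) = 0.0307, P(D|B) = 0.0600

Step 1: Find P(D)
P(D) = P(D|A)P(A) + P(D|B)P(B)
     = 0.0307 × 0.5857 + 0.0600 × 0.4143
     = 0.01798099 + 0.02485800
     = 0.04283899

Step 2: Apply Bayes' theorem
P(A|D) = P(D|A)P(A) / P(D)
       = 0.01798099 / 0.04283899
       = 0.4197


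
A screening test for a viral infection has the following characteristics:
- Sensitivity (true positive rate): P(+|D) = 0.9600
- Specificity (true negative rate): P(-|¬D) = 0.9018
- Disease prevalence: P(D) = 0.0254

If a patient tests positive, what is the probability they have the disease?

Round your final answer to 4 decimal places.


Let D = has disease, + = positive test

Given:
- P(D) = 0.0254 (prevalence)
- P(+|D) = 0.9600 (sensitivity)
- P(-|¬D) = 0.9018 (specificity)
- P(+|¬D) = 0.0982 (false positive rate = 1 - specificity)

Step 1: Find P(+)
P(+) = P(+|D)P(D) + P(+|¬D)P(¬D)
     = 0.9600 × 0.0254 + 0.0982 × 0.9746
     = 0.02438400 + 0.09570572
     = 0.12008972

Step 2: Apply Bayes' theorem for P(D|+)
P(D|+) = P(+|D)P(D) / P(+)
       = 0.02438400 / 0.12008972
       = 0.2030


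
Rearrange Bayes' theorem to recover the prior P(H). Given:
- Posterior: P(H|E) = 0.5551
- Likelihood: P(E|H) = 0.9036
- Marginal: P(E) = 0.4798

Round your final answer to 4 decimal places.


From Bayes' theorem: P(H|E) = P(E|H) × P(H) / P(E)

Rearranging for P(H):
P(H) = P(H|E) × P(E) / P(E|H)
     = 0.5551 × 0.4798 / 0.9036
     = 0.26633698 / 0.9036
     = 0.2948


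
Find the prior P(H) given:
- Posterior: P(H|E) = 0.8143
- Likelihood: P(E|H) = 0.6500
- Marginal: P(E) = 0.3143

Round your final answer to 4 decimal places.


From Bayes' theorem: P(H|E) = P(E|H) × P(H) / P(E)

Rearranging for P(H):
P(H) = P(H|E) × P(E) / P(E|H)
     = 0.8143 × 0.3143 / 0.6500
     = 0.25593449 / 0.6500
     = 0.3937


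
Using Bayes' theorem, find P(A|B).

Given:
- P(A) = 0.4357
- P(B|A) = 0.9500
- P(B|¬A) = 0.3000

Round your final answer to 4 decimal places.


Bayes' theorem: P(A|B) = P(B|A) × P(A) / P(B)

Step 1: Calculate P(B) using law of total probability
P(B) = P(B|A)P(A) + P(B|¬A)P(¬A)
     = 0.9500 × 0.4357 + 0.3000 × 0.5643
     = 0.41391500 + 0.16929000
     = 0.58320500

Step 2: Apply Bayes' theorem
P(A|B) = P(B|A) × P(A) / P(B)
       = 0.41391500 / 0.58320500
       = 0.7097


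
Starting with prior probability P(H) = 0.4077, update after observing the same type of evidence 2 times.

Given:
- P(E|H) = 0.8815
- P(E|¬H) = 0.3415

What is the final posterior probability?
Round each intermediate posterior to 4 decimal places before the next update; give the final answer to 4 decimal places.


Sequential Bayesian updating:

Initial prior: P(H) = 0.4077

Update 1:
  P(E) = 0.8815 × 0.4077 + 0.3415 × 0.5923 = 0.35938755 + 0.20227045 = 0.56165800
  P(H|E) = 0.35938755 / 0.56165800 = 0.6399

Update 2:
  P(E) = 0.8815 × 0.6399 + 0.3415 × 0.3601 = 0.56407185 + 0.12297415 = 0.68704600
  P(H|E) = 0.56407185 / 0.68704600 = 0.8210

Final posterior: 0.8210


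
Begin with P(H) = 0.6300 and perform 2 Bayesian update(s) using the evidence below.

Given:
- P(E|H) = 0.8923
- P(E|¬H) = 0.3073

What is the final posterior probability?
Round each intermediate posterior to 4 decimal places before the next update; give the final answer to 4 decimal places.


Sequential Bayesian updating:

Initial prior: P(H) = 0.6300

Update 1:
  P(E) = 0.8923 × 0.6300 + 0.3073 × 0.3700 = 0.56214900 + 0.11370100 = 0.67585000
  P(H|E) = 0.56214900 / 0.67585000 = 0.8318

Update 2:
  P(E) = 0.8923 × 0.8318 + 0.3073 × 0.1682 = 0.74221514 + 0.05168786 = 0.79390300
  P(H|E) = 0.74221514 / 0.79390300 = 0.9349

Final posterior: 0.9349


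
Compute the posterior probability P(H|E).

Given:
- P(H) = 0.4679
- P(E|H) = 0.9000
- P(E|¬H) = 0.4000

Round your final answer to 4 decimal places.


Bayes' theorem: P(H|E) = P(E|H) × P(H) / P(E)

Step 1: Calculate P(E) using law of total probability
P(E) = P(E|H)P(H) + P(E|¬H)P(¬H)
     = 0.9000 × 0.4679 + 0.4000 × 0.5321
     = 0.42111000 + 0.21284000
     = 0.63395000

Step 2: Apply Bayes' theorem
P(H|E) = P(E|H) × P(H) / P(E)
       = 0.42111000 / 0.63395000
       = 0.6643


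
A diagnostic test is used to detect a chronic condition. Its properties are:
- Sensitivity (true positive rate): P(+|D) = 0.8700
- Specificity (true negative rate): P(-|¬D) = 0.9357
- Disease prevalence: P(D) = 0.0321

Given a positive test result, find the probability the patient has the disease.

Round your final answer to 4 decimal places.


Let D = has disease, + = positive test

Given:
- P(D) = 0.0321 (prevalence)
- P(+|D) = 0.8700 (sensitivity)
- P(-|¬D) = 0.9357 (specificity)
- P(+|¬D) = 0.0643 (false positive rate = 1 - specificity)

Step 1: Find P(+)
P(+) = P(+|D)P(D) + P(+|¬D)P(¬D)
     = 0.8700 × 0.0321 + 0.0643 × 0.9679
     = 0.02792700 + 0.06223597
     = 0.09016297

Step 2: Apply Bayes' theorem for P(D|+)
P(D|+) = P(+|D)P(D) / P(+)
       = 0.02792700 / 0.09016297
       = 0.3097


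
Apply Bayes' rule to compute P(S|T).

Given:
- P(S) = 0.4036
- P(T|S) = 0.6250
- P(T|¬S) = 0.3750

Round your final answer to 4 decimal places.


Bayes' theorem: P(S|T) = P(T|S) × P(S) / P(T)

Step 1: Calculate P(T) using law of total probability
P(T) = P(T|S)P(S) + P(T|¬S)P(¬S)
     = 0.6250 × 0.4036 + 0.3750 × 0.5964
     = 0.25225000 + 0.22365000
     = 0.47590000

Step 2: Apply Bayes' theorem
P(S|T) = P(T|S) × P(S) / P(T)
       = 0.25225000 / 0.47590000
       = 0.5300


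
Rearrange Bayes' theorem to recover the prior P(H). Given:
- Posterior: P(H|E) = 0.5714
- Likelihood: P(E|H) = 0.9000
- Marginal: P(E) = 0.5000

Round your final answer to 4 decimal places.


From Bayes' theorem: P(H|E) = P(E|H) × P(H) / P(E)

Rearranging for P(H):
P(H) = P(H|E) × P(E) / P(E|H)
     = 0.5714 × 0.5000 / 0.9000
     = 0.28570000 / 0.9000
     = 0.3174


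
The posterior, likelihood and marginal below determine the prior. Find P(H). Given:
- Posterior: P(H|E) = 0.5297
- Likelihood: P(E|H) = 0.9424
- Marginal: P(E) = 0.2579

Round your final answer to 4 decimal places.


From Bayes' theorem: P(H|E) = P(E|H) × P(H) / P(E)

Rearranging for P(H):
P(H) = P(H|E) × P(E) / P(E|H)
     = 0.5297 × 0.2579 / 0.9424
     = 0.13660963 / 0.9424
     = 0.1450


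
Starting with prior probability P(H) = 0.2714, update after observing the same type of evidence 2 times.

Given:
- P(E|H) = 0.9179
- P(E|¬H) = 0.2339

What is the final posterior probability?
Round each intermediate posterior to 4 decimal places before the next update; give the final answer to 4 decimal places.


Sequential Bayesian updating:

Initial prior: P(H) = 0.2714

Update 1:
  P(E) = 0.9179 × 0.2714 + 0.2339 × 0.7286 = 0.24911806 + 0.17041954 = 0.41953760
  P(H|E) = 0.24911806 / 0.41953760 = 0.5938

Update 2:
  P(E) = 0.9179 × 0.5938 + 0.2339 × 0.4062 = 0.54504902 + 0.09501018 = 0.64005920
  P(H|E) = 0.54504902 / 0.64005920 = 0.8516

Final posterior: 0.8516


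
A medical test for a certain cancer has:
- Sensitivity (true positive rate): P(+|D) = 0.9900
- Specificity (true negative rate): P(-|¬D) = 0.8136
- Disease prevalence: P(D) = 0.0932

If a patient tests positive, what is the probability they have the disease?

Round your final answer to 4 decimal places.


Let D = has disease, + = positive test

Given:
- P(D) = 0.0932 (prevalence)
- P(+|D) = 0.9900 (sensitivity)
- P(-|¬D) = 0.8136 (specificity)
- P(+|¬D) = 0.1864 (false positive rate = 1 - specificity)

Step 1: Find P(+)
P(+) = P(+|D)P(D) + P(+|¬D)P(¬D)
     = 0.9900 × 0.0932 + 0.1864 × 0.9068
     = 0.09226800 + 0.16902752
     = 0.26129552

Step 2: Apply Bayes' theorem for P(D|+)
P(D|+) = P(+|D)P(D) / P(+)
       = 0.09226800 / 0.26129552
       = 0.3531


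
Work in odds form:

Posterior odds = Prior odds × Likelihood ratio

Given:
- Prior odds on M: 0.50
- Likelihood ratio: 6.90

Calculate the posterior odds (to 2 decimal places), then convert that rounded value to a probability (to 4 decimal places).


Step 1: Calculate posterior odds
Posterior odds = Prior odds × LR
               = 0.50 × 6.90
               = 3.45

Step 2: Convert to probability
P(M|E) = Posterior odds / (1 + Posterior odds)
       = 3.45 / (1 + 3.45)
       = 3.45 / 4.45
       = 0.7753

The evidence increased P(M) from 0.3333 to 0.7753.


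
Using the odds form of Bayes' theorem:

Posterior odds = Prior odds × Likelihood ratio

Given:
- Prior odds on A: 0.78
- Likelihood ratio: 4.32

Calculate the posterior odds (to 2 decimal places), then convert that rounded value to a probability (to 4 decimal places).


Step 1: Calculate posterior odds
Posterior odds = Prior odds × LR
               = 0.78 × 4.32
               = 3.37

Step 2: Convert to probability
P(A|E) = Posterior odds / (1 + Posterior odds)
       = 3.37 / (1 + 3.37)
       = 3.37 / 4.37
       = 0.7712

The evidence increased P(A) from 0.4382 to 0.7712.


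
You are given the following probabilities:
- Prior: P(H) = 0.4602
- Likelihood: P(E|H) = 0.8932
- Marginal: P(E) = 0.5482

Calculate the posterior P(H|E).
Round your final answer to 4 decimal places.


Using Bayes' theorem:

P(H|E) = P(E|H) × P(H) / P(E)
       = 0.8932 × 0.4602 / 0.5482
       = 0.41105064 / 0.5482
       = 0.7498

The evidence strengthens our belief in H.
Prior: 0.4602 → Posterior: 0.7498


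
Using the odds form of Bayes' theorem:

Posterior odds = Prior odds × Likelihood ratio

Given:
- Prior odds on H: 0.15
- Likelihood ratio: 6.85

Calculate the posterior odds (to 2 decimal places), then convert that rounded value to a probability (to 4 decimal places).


Step 1: Calculate posterior odds
Posterior odds = Prior odds × LR
               = 0.15 × 6.85
               = 1.03

Step 2: Convert to probability
P(H|E) = Posterior odds / (1 + Posterior odds)
       = 1.03 / (1 + 1.03)
       = 1.03 / 2.03
       = 0.5074

The evidence increased P(H) from 0.1304 to 0.5074.


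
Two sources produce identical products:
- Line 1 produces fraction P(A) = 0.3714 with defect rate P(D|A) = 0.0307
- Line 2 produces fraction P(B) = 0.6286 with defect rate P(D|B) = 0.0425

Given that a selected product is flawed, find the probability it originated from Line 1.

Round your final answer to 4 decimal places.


Let A = from Line 1, D = flawed

Given:
- P(A) = 0.3714, P(B) = 0.6286
- P(D|A) = 0.0307, P(D|B) = 0.0425

Step 1: Find P(D)
P(D) = P(D|A)P(A) + P(D|B)P(B)
     = 0.0307 × 0.3714 + 0.0425 × 0.6286
     = 0.01140198 + 0.02671550
     = 0.03811748

Step 2: Apply Bayes' theorem
P(A|D) = P(D|A)P(A) / P(D)
       = 0.01140198 / 0.03811748
       = 0.2991


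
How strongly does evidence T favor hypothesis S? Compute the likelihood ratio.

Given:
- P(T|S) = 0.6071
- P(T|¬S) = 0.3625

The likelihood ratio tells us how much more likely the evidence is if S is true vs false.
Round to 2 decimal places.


Likelihood Ratio (LR) = P(T|S) / P(T|¬S)

LR = 0.6071 / 0.3625
   = 1.67

The evidence is 1.67 times more likely if S is true than if S is false.
LR > 1, so observing T raises the odds in favor of S.


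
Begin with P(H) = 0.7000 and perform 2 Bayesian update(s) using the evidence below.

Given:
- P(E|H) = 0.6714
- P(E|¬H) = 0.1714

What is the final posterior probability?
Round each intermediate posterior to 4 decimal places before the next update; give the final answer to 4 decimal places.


Sequential Bayesian updating:

Initial prior: P(H) = 0.7000

Update 1:
  P(E) = 0.6714 × 0.7000 + 0.1714 × 0.3000 = 0.46998000 + 0.05142000 = 0.52140000
  P(H|E) = 0.46998000 / 0.52140000 = 0.9014

Update 2:
  P(E) = 0.6714 × 0.9014 + 0.1714 × 0.0986 = 0.60519996 + 0.01690004 = 0.62210000
  P(H|E) = 0.60519996 / 0.62210000 = 0.9728

Final posterior: 0.9728


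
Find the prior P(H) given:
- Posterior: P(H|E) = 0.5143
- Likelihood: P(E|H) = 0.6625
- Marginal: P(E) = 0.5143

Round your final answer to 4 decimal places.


From Bayes' theorem: P(H|E) = P(E|H) × P(H) / P(E)

Rearranging for P(H):
P(H) = P(H|E) × P(E) / P(E|H)
     = 0.5143 × 0.5143 / 0.6625
     = 0.26450449 / 0.6625
     = 0.3993


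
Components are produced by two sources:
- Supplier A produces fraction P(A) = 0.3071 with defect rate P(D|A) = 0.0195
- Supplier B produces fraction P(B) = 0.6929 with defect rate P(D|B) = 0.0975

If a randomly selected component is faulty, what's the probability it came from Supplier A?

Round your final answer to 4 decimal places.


Let A = from Supplier A, D = faulty

Given:
- P(A) = 0.3071, P(B) = 0.6929
- P(D|A) = 0.0195, P(D|B) = 0.0975

Step 1: Find P(D)
P(D) = P(D|A)P(A) + P(D|B)P(B)
     = 0.0195 × 0.3071 + 0.0975 × 0.6929
     = 0.00598845 + 0.06755775
     = 0.07354620

Step 2: Apply Bayes' theorem
P(A|D) = P(D|A)P(A) / P(D)
       = 0.00598845 / 0.07354620
       = 0.0814


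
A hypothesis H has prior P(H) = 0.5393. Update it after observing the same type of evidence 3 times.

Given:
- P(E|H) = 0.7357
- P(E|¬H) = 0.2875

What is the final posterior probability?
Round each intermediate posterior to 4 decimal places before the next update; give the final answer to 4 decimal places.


Sequential Bayesian updating:

Initial prior: P(H) = 0.5393

Update 1:
  P(E) = 0.7357 × 0.5393 + 0.2875 × 0.4607 = 0.39676301 + 0.13245125 = 0.52921426
  P(H|E) = 0.39676301 / 0.52921426 = 0.7497

Update 2:
  P(E) = 0.7357 × 0.7497 + 0.2875 × 0.2503 = 0.55155429 + 0.07196125 = 0.62351554
  P(H|E) = 0.55155429 / 0.62351554 = 0.8846

Update 3:
  P(E) = 0.7357 × 0.8846 + 0.2875 × 0.1154 = 0.65080022 + 0.03317750 = 0.68397772
  P(H|E) = 0.65080022 / 0.68397772 = 0.9515

Final posterior: 0.9515


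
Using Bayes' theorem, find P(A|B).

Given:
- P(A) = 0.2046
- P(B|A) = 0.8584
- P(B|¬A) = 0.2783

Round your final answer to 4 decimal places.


Bayes' theorem: P(A|B) = P(B|A) × P(A) / P(B)

Step 1: Calculate P(B) using law of total probability
P(B) = P(B|A)P(A) + P(B|¬A)P(¬A)
     = 0.8584 × 0.2046 + 0.2783 × 0.7954
     = 0.17562864 + 0.22135982
     = 0.39698846

Step 2: Apply Bayes' theorem
P(A|B) = P(B|A) × P(A) / P(B)
       = 0.17562864 / 0.39698846
       = 0.4424


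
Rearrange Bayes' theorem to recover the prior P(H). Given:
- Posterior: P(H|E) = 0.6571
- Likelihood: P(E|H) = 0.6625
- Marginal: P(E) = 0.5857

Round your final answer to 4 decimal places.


From Bayes' theorem: P(H|E) = P(E|H) × P(H) / P(E)

Rearranging for P(H):
P(H) = P(H|E) × P(E) / P(E|H)
     = 0.6571 × 0.5857 / 0.6625
     = 0.38486347 / 0.6625
     = 0.5809


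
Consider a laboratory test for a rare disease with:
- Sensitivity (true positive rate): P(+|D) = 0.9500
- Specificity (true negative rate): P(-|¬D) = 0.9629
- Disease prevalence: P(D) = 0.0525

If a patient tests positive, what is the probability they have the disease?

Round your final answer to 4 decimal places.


Let D = has disease, + = positive test

Given:
- P(D) = 0.0525 (prevalence)
- P(+|D) = 0.9500 (sensitivity)
- P(-|¬D) = 0.9629 (specificity)
- P(+|¬D) = 0.0371 (false positive rate = 1 - specificity)

Step 1: Find P(+)
P(+) = P(+|D)P(D) + P(+|¬D)P(¬D)
     = 0.9500 × 0.0525 + 0.0371 × 0.9475
     = 0.04987500 + 0.03515225
     = 0.08502725

Step 2: Apply Bayes' theorem for P(D|+)
P(D|+) = P(+|D)P(D) / P(+)
       = 0.04987500 / 0.08502725
       = 0.5866


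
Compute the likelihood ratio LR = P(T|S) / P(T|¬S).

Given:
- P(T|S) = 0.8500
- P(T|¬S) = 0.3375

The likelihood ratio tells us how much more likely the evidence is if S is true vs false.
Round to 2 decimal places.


Likelihood Ratio (LR) = P(T|S) / P(T|¬S)

LR = 0.8500 / 0.3375
   = 2.52

The evidence is 2.52 times more likely if S is true than if S is false.
Since LR > 1, the evidence supports S over ¬S.


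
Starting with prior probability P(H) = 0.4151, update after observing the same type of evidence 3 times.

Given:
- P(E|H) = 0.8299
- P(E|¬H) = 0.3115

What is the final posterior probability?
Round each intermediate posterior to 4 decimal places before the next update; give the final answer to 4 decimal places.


Sequential Bayesian updating:

Initial prior: P(H) = 0.4151

Update 1:
  P(E) = 0.8299 × 0.4151 + 0.3115 × 0.5849 = 0.34449149 + 0.18219635 = 0.52668784
  P(H|E) = 0.34449149 / 0.52668784 = 0.6541

Update 2:
  P(E) = 0.8299 × 0.6541 + 0.3115 × 0.3459 = 0.54283759 + 0.10774785 = 0.65058544
  P(H|E) = 0.54283759 / 0.65058544 = 0.8344

Update 3:
  P(E) = 0.8299 × 0.8344 + 0.3115 × 0.1656 = 0.69246856 + 0.05158440 = 0.74405296
  P(H|E) = 0.69246856 / 0.74405296 = 0.9307

Final posterior: 0.9307


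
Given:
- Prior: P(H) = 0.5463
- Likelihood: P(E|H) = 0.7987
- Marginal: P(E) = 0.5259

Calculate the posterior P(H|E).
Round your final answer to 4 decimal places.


Using Bayes' theorem:

P(H|E) = P(E|H) × P(H) / P(E)
       = 0.7987 × 0.5463 / 0.5259
       = 0.43632981 / 0.5259
       = 0.8297

The evidence strengthens our belief in H.
Prior: 0.5463 → Posterior: 0.8297


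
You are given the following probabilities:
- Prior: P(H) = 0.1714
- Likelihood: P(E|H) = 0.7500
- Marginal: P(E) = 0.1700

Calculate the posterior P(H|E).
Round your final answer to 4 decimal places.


Using Bayes' theorem:

P(H|E) = P(E|H) × P(H) / P(E)
       = 0.7500 × 0.1714 / 0.1700
       = 0.12855000 / 0.1700
       = 0.7562

The evidence strengthens our belief in H.
Prior: 0.1714 → Posterior: 0.7562


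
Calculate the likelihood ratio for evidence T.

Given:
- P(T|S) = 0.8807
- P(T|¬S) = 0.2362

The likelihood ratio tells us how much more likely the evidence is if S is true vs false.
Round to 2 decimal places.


Likelihood Ratio (LR) = P(T|S) / P(T|¬S)

LR = 0.8807 / 0.2362
   = 3.73

The evidence is 3.73 times more likely if S is true than if S is false.
Since LR > 1, the evidence supports S over ¬S.


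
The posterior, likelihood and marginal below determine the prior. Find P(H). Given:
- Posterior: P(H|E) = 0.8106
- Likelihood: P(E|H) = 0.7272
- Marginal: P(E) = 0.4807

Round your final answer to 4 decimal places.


From Bayes' theorem: P(H|E) = P(E|H) × P(H) / P(E)

Rearranging for P(H):
P(H) = P(H|E) × P(E) / P(E|H)
     = 0.8106 × 0.4807 / 0.7272
     = 0.38965542 / 0.7272
     = 0.5358


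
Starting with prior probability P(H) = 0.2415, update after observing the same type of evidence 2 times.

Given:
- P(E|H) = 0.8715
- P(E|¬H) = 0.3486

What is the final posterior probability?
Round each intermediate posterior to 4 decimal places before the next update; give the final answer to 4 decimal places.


Sequential Bayesian updating:

Initial prior: P(H) = 0.2415

Update 1:
  P(E) = 0.8715 × 0.2415 + 0.3486 × 0.7585 = 0.21046725 + 0.26441310 = 0.47488035
  P(H|E) = 0.21046725 / 0.47488035 = 0.4432

Update 2:
  P(E) = 0.8715 × 0.4432 + 0.3486 × 0.5568 = 0.38624880 + 0.19410048 = 0.58034928
  P(H|E) = 0.38624880 / 0.58034928 = 0.6655

Final posterior: 0.6655


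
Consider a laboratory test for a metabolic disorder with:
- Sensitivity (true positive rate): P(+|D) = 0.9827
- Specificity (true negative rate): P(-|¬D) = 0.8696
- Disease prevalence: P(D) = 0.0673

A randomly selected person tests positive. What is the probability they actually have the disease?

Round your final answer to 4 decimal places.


Let D = has disease, + = positive test

Given:
- P(D) = 0.0673 (prevalence)
- P(+|D) = 0.9827 (sensitivity)
- P(-|¬D) = 0.8696 (specificity)
- P(+|¬D) = 0.1304 (false positive rate = 1 - specificity)

Step 1: Find P(+)
P(+) = P(+|D)P(D) + P(+|¬D)P(¬D)
     = 0.9827 × 0.0673 + 0.1304 × 0.9327
     = 0.06613571 + 0.12162408
     = 0.18775979

Step 2: Apply Bayes' theorem for P(D|+)
P(D|+) = P(+|D)P(D) / P(+)
       = 0.06613571 / 0.18775979
       = 0.3522


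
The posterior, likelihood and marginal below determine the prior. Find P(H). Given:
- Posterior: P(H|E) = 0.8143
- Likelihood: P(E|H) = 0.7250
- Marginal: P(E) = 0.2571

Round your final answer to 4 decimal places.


From Bayes' theorem: P(H|E) = P(E|H) × P(H) / P(E)

Rearranging for P(H):
P(H) = P(H|E) × P(E) / P(E|H)
     = 0.8143 × 0.2571 / 0.7250
     = 0.20935653 / 0.7250
     = 0.2888


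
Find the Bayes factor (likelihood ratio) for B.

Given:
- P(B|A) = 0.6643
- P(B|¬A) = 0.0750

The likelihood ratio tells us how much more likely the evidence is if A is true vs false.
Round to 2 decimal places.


Likelihood Ratio (LR) = P(B|A) / P(B|¬A)

LR = 0.6643 / 0.0750
   = 8.86

The evidence is 8.86 times more likely if A is true than if A is false.
LR > 1, so observing B raises the odds in favor of A.


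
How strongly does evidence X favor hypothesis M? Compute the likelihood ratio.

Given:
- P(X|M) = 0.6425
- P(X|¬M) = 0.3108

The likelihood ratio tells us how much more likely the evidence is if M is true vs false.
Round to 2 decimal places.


Likelihood Ratio (LR) = P(X|M) / P(X|¬M)

LR = 0.6425 / 0.3108
   = 2.07

The evidence is 2.07 times more likely if M is true than if M is false.
Because LR exceeds 1, X is evidence for M.


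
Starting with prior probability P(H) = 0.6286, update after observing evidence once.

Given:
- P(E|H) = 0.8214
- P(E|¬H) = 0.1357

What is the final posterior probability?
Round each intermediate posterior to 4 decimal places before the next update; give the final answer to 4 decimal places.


Sequential Bayesian updating:

Initial prior: P(H) = 0.6286

Update 1:
  P(E) = 0.8214 × 0.6286 + 0.1357 × 0.3714 = 0.51633204 + 0.05039898 = 0.56673102
  P(H|E) = 0.51633204 / 0.56673102 = 0.9111

Final posterior: 0.9111


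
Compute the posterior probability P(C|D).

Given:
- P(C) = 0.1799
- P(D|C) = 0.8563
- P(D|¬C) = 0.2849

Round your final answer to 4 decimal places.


Bayes' theorem: P(C|D) = P(D|C) × P(C) / P(D)

Step 1: Calculate P(D) using law of total probability
P(D) = P(D|C)P(C) + P(D|¬C)P(¬C)
     = 0.8563 × 0.1799 + 0.2849 × 0.8201
     = 0.15404837 + 0.23364649
     = 0.38769486

Step 2: Apply Bayes' theorem
P(C|D) = P(D|C) × P(C) / P(D)
       = 0.15404837 / 0.38769486
       = 0.3973


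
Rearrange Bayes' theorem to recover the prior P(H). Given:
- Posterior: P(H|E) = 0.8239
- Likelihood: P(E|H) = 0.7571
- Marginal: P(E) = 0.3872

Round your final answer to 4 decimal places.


From Bayes' theorem: P(H|E) = P(E|H) × P(H) / P(E)

Rearranging for P(H):
P(H) = P(H|E) × P(E) / P(E|H)
     = 0.8239 × 0.3872 / 0.7571
     = 0.31901408 / 0.7571
     = 0.4214


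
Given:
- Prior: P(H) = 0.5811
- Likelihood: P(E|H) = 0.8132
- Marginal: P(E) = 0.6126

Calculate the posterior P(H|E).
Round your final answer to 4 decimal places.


Using Bayes' theorem:

P(H|E) = P(E|H) × P(H) / P(E)
       = 0.8132 × 0.5811 / 0.6126
       = 0.47255052 / 0.6126
       = 0.7714

The evidence strengthens our belief in H.
Prior: 0.5811 → Posterior: 0.7714


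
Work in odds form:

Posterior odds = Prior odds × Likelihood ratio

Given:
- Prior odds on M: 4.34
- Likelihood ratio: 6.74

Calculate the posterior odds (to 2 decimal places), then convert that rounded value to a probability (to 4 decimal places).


Step 1: Calculate posterior odds
Posterior odds = Prior odds × LR
               = 4.34 × 6.74
               = 29.25

Step 2: Convert to probability
P(M|E) = Posterior odds / (1 + Posterior odds)
       = 29.25 / (1 + 29.25)
       = 29.25 / 30.25
       = 0.9669

The evidence increased P(M) from 0.8127 to 0.9669.


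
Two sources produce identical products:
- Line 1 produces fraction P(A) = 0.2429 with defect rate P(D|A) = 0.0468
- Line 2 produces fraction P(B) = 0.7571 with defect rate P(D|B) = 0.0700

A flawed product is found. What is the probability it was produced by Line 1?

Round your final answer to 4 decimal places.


Let A = from Line 1, D = flawed

Given:
- P(A) = 0.2429, P(B) = 0.7571
- P(D|A) = 0.0468, P(D|B) = 0.0700

Step 1: Find P(D)
P(D) = P(D|A)P(A) + P(D|B)P(B)
     = 0.0468 × 0.2429 + 0.0700 × 0.7571
     = 0.01136772 + 0.05299700
     = 0.06436472

Step 2: Apply Bayes' theorem
P(A|D) = P(D|A)P(A) / P(D)
       = 0.01136772 / 0.06436472
       = 0.1766


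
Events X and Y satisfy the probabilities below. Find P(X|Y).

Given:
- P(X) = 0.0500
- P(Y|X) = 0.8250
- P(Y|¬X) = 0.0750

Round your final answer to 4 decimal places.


Bayes' theorem: P(X|Y) = P(Y|X) × P(X) / P(Y)

Step 1: Calculate P(Y) using law of total probability
P(Y) = P(Y|X)P(X) + P(Y|¬X)P(¬X)
     = 0.8250 × 0.0500 + 0.0750 × 0.9500
     = 0.04125000 + 0.07125000
     = 0.11250000

Step 2: Apply Bayes' theorem
P(X|Y) = P(Y|X) × P(X) / P(Y)
       = 0.04125000 / 0.11250000
       = 0.3667


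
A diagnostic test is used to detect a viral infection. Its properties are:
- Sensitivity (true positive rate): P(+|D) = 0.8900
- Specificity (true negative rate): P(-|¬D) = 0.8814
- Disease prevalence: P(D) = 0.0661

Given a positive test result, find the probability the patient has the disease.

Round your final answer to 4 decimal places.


Let D = has disease, + = positive test

Given:
- P(D) = 0.0661 (prevalence)
- P(+|D) = 0.8900 (sensitivity)
- P(-|¬D) = 0.8814 (specificity)
- P(+|¬D) = 0.1186 (false positive rate = 1 - specificity)

Step 1: Find P(+)
P(+) = P(+|D)P(D) + P(+|¬D)P(¬D)
     = 0.8900 × 0.0661 + 0.1186 × 0.9339
     = 0.05882900 + 0.11076054
     = 0.16958954

Step 2: Apply Bayes' theorem for P(D|+)
P(D|+) = P(+|D)P(D) / P(+)
       = 0.05882900 / 0.16958954
       = 0.3469


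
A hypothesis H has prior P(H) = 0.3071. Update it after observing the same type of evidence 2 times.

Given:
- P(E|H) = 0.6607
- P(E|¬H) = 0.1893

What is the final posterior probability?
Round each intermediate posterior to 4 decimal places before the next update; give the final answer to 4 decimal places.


Sequential Bayesian updating:

Initial prior: P(H) = 0.3071

Update 1:
  P(E) = 0.6607 × 0.3071 + 0.1893 × 0.6929 = 0.20290097 + 0.13116597 = 0.33406694
  P(H|E) = 0.20290097 / 0.33406694 = 0.6074

Update 2:
  P(E) = 0.6607 × 0.6074 + 0.1893 × 0.3926 = 0.40130918 + 0.07431918 = 0.47562836
  P(H|E) = 0.40130918 / 0.47562836 = 0.8437

Final posterior: 0.8437


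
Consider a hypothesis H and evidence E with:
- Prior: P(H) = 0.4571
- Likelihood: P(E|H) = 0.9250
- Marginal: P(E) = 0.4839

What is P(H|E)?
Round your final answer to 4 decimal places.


Using Bayes' theorem:

P(H|E) = P(E|H) × P(H) / P(E)
       = 0.9250 × 0.4571 / 0.4839
       = 0.42281750 / 0.4839
       = 0.8738

The evidence strengthens our belief in H.
Prior: 0.4571 → Posterior: 0.8738


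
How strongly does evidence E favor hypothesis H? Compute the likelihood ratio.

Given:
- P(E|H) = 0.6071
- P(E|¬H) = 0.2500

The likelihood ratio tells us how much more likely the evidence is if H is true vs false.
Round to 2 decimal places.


Likelihood Ratio (LR) = P(E|H) / P(E|¬H)

LR = 0.6071 / 0.2500
   = 2.43

The evidence is 2.43 times more likely if H is true than if H is false.
LR > 1, so observing E raises the odds in favor of H.


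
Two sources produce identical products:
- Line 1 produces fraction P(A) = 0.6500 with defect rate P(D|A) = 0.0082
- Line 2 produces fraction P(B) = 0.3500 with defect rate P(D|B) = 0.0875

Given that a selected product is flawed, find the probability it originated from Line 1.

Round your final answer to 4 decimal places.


Let A = from Line 1, D = flawed

Given:
- P(A) = 0.6500, P(B) = 0.3500
- P(D|A) = 0.0082, P(D|B) = 0.0875

Step 1: Find P(D)
P(D) = P(D|A)P(A) + P(D|B)P(B)
     = 0.0082 × 0.6500 + 0.0875 × 0.3500
     = 0.00533000 + 0.03062500
     = 0.03595500

Step 2: Apply Bayes' theorem
P(A|D) = P(D|A)P(A) / P(D)
       = 0.00533000 / 0.03595500
       = 0.1482


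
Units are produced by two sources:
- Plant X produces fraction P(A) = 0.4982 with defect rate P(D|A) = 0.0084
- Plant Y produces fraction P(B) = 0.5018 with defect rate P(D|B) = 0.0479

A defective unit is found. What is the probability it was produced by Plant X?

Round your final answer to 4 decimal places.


Let A = from Plant X, D = defective

Given:
- P(A) = 0.4982, P(B) = 0.5018
- P(D|A) = 0.0084, P(D|B) = 0.0479

Step 1: Find P(D)
P(D) = P(D|A)P(A) + P(D|B)P(B)
     = 0.0084 × 0.4982 + 0.0479 × 0.5018
     = 0.00418488 + 0.02403622
     = 0.02822110

Step 2: Apply Bayes' theorem
P(A|D) = P(D|A)P(A) / P(D)
       = 0.00418488 / 0.02822110
       = 0.1483


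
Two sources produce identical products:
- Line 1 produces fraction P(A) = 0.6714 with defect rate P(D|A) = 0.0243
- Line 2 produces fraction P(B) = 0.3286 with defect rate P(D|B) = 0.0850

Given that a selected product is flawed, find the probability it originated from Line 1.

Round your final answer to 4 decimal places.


Let A = from Line 1, D = flawed

Given:
- P(A) = 0.6714, P(B) = 0.3286
- P(D|A) = 0.0243, P(D|B) = 0.0850

Step 1: Find P(D)
P(D) = P(D|A)P(A) + P(D|B)P(B)
     = 0.0243 × 0.6714 + 0.0850 × 0.3286
     = 0.01631502 + 0.02793100
     = 0.04424602

Step 2: Apply Bayes' theorem
P(A|D) = P(D|A)P(A) / P(D)
       = 0.01631502 / 0.04424602
       = 0.3687


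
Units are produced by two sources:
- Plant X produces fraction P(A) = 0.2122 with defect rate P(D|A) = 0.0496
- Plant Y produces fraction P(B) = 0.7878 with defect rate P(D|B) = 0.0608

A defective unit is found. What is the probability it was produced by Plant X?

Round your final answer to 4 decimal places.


Let A = from Plant X, D = defective

Given:
- P(A) = 0.2122, P(B) = 0.7878
- P(D|A) = 0.0496, P(D|B) = 0.0608

Step 1: Find P(D)
P(D) = P(D|A)P(A) + P(D|B)P(B)
     = 0.0496 × 0.2122 + 0.0608 × 0.7878
     = 0.01052512 + 0.04789824
     = 0.05842336

Step 2: Apply Bayes' theorem
P(A|D) = P(D|A)P(A) / P(D)
       = 0.01052512 / 0.05842336
       = 0.1802


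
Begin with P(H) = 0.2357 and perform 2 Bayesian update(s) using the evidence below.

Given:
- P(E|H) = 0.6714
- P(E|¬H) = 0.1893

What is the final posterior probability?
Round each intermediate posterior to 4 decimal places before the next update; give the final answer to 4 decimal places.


Sequential Bayesian updating:

Initial prior: P(H) = 0.2357

Update 1:
  P(E) = 0.6714 × 0.2357 + 0.1893 × 0.7643 = 0.15824898 + 0.14468199 = 0.30293097
  P(H|E) = 0.15824898 / 0.30293097 = 0.5224

Update 2:
  P(E) = 0.6714 × 0.5224 + 0.1893 × 0.4776 = 0.35073936 + 0.09040968 = 0.44114904
  P(H|E) = 0.35073936 / 0.44114904 = 0.7951

Final posterior: 0.7951


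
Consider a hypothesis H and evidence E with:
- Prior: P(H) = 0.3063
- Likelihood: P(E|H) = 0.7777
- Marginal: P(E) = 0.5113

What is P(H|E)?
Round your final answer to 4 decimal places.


Using Bayes' theorem:

P(H|E) = P(E|H) × P(H) / P(E)
       = 0.7777 × 0.3063 / 0.5113
       = 0.23820951 / 0.5113
       = 0.4659

The evidence strengthens our belief in H.
Prior: 0.3063 → Posterior: 0.4659


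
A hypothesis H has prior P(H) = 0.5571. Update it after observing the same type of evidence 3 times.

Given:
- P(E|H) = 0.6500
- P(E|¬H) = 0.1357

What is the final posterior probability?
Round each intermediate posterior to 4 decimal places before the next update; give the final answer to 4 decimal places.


Sequential Bayesian updating:

Initial prior: P(H) = 0.5571

Update 1:
  P(E) = 0.6500 × 0.5571 + 0.1357 × 0.4429 = 0.36211500 + 0.06010153 = 0.42221653
  P(H|E) = 0.36211500 / 0.42221653 = 0.8577

Update 2:
  P(E) = 0.6500 × 0.8577 + 0.1357 × 0.1423 = 0.55750500 + 0.01931011 = 0.57681511
  P(H|E) = 0.55750500 / 0.57681511 = 0.9665

Update 3:
  P(E) = 0.6500 × 0.9665 + 0.1357 × 0.0335 = 0.62822500 + 0.00454595 = 0.63277095
  P(H|E) = 0.62822500 / 0.63277095 = 0.9928

Final posterior: 0.9928


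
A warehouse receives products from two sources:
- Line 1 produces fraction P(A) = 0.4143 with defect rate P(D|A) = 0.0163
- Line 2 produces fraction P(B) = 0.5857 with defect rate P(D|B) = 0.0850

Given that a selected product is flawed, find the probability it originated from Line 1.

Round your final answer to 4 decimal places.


Let A = from Line 1, D = flawed

Given:
- P(A) = 0.4143, P(B) = 0.5857
- P(D|A) = 0.0163, P(D|B) = 0.0850

Step 1: Find P(D)
P(D) = P(D|A)P(A) + P(D|B)P(B)
     = 0.0163 × 0.4143 + 0.0850 × 0.5857
     = 0.00675309 + 0.04978450
     = 0.05653759

Step 2: Apply Bayes' theorem
P(A|D) = P(D|A)P(A) / P(D)
       = 0.00675309 / 0.05653759
       = 0.1194


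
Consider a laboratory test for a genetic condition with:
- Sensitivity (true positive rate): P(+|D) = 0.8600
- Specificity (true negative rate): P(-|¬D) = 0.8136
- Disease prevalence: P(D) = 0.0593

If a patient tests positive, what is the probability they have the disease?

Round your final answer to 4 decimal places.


Let D = has disease, + = positive test

Given:
- P(D) = 0.0593 (prevalence)
- P(+|D) = 0.8600 (sensitivity)
- P(-|¬D) = 0.8136 (specificity)
- P(+|¬D) = 0.1864 (false positive rate = 1 - specificity)

Step 1: Find P(+)
P(+) = P(+|D)P(D) + P(+|¬D)P(¬D)
     = 0.8600 × 0.0593 + 0.1864 × 0.9407
     = 0.05099800 + 0.17534648
     = 0.22634448

Step 2: Apply Bayes' theorem for P(D|+)
P(D|+) = P(+|D)P(D) / P(+)
       = 0.05099800 / 0.22634448
       = 0.2253


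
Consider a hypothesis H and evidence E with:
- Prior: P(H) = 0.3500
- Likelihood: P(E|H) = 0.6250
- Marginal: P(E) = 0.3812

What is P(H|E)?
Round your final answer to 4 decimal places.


Using Bayes' theorem:

P(H|E) = P(E|H) × P(H) / P(E)
       = 0.6250 × 0.3500 / 0.3812
       = 0.21875000 / 0.3812
       = 0.5738

The evidence strengthens our belief in H.
Prior: 0.3500 → Posterior: 0.5738


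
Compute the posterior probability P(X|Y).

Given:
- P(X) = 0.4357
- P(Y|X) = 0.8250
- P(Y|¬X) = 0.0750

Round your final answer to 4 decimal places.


Bayes' theorem: P(X|Y) = P(Y|X) × P(X) / P(Y)

Step 1: Calculate P(Y) using law of total probability
P(Y) = P(Y|X)P(X) + P(Y|¬X)P(¬X)
     = 0.8250 × 0.4357 + 0.0750 × 0.5643
     = 0.35945250 + 0.04232250
     = 0.40177500

Step 2: Apply Bayes' theorem
P(X|Y) = P(Y|X) × P(X) / P(Y)
       = 0.35945250 / 0.40177500
       = 0.8947


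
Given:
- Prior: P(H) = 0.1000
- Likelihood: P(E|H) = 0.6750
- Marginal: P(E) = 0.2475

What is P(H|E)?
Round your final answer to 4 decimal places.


Using Bayes' theorem:

P(H|E) = P(E|H) × P(H) / P(E)
       = 0.6750 × 0.1000 / 0.2475
       = 0.06750000 / 0.2475
       = 0.2727

The evidence strengthens our belief in H.
Prior: 0.1000 → Posterior: 0.2727


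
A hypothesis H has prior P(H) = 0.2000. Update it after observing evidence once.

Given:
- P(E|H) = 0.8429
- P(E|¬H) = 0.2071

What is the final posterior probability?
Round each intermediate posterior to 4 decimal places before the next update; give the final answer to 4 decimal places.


Sequential Bayesian updating:

Initial prior: P(H) = 0.2000

Update 1:
  P(E) = 0.8429 × 0.2000 + 0.2071 × 0.8000 = 0.16858000 + 0.16568000 = 0.33426000
  P(H|E) = 0.16858000 / 0.33426000 = 0.5043

Final posterior: 0.5043


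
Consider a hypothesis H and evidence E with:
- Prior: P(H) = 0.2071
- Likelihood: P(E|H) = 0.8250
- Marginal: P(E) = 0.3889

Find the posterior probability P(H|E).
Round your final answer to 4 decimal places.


Using Bayes' theorem:

P(H|E) = P(E|H) × P(H) / P(E)
       = 0.8250 × 0.2071 / 0.3889
       = 0.17085750 / 0.3889
       = 0.4393

The evidence strengthens our belief in H.
Prior: 0.2071 → Posterior: 0.4393


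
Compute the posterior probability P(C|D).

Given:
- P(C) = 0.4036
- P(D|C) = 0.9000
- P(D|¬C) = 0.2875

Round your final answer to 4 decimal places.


Bayes' theorem: P(C|D) = P(D|C) × P(C) / P(D)

Step 1: Calculate P(D) using law of total probability
P(D) = P(D|C)P(C) + P(D|¬C)P(¬C)
     = 0.9000 × 0.4036 + 0.2875 × 0.5964
     = 0.36324000 + 0.17146500
     = 0.53470500

Step 2: Apply Bayes' theorem
P(C|D) = P(D|C) × P(C) / P(D)
       = 0.36324000 / 0.53470500
       = 0.6793


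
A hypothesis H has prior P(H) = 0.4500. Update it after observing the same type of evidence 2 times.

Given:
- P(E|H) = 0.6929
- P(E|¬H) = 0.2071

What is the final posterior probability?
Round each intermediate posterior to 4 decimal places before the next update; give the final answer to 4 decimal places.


Sequential Bayesian updating:

Initial prior: P(H) = 0.4500

Update 1:
  P(E) = 0.6929 × 0.4500 + 0.2071 × 0.5500 = 0.31180500 + 0.11390500 = 0.42571000
  P(H|E) = 0.31180500 / 0.42571000 = 0.7324

Update 2:
  P(E) = 0.6929 × 0.7324 + 0.2071 × 0.2676 = 0.50747996 + 0.05541996 = 0.56289992
  P(H|E) = 0.50747996 / 0.56289992 = 0.9015

Final posterior: 0.9015


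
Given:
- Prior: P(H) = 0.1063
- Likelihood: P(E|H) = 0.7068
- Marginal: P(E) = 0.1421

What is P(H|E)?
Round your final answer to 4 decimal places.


Using Bayes' theorem:

P(H|E) = P(E|H) × P(H) / P(E)
       = 0.7068 × 0.1063 / 0.1421
       = 0.07513284 / 0.1421
       = 0.5287

The evidence strengthens our belief in H.
Prior: 0.1063 → Posterior: 0.5287


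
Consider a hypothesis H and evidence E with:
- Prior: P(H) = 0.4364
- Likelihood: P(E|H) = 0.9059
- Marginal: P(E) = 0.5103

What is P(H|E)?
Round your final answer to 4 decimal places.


Using Bayes' theorem:

P(H|E) = P(E|H) × P(H) / P(E)
       = 0.9059 × 0.4364 / 0.5103
       = 0.39533476 / 0.5103
       = 0.7747

The evidence strengthens our belief in H.
Prior: 0.4364 → Posterior: 0.7747


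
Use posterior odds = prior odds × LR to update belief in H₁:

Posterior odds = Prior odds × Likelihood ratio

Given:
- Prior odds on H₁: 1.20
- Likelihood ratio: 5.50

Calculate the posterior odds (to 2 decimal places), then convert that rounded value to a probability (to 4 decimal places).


Step 1: Calculate posterior odds
Posterior odds = Prior odds × LR
               = 1.20 × 5.50
               = 6.60

Step 2: Convert to probability
P(H₁|E) = Posterior odds / (1 + Posterior odds)
       = 6.60 / (1 + 6.60)
       = 6.60 / 7.60
       = 0.8684

The evidence increased P(H₁) from 0.5455 to 0.8684.


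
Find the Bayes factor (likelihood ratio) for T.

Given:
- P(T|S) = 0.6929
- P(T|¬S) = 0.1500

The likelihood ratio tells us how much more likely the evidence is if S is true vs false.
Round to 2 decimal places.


Likelihood Ratio (LR) = P(T|S) / P(T|¬S)

LR = 0.6929 / 0.1500
   = 4.62

The evidence is 4.62 times more likely if S is true than if S is false.
LR > 1, so observing T raises the odds in favor of S.


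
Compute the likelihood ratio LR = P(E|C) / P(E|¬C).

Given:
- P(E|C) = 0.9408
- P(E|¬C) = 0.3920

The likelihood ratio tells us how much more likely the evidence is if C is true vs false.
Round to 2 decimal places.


Likelihood Ratio (LR) = P(E|C) / P(E|¬C)

LR = 0.9408 / 0.3920
   = 2.40

The evidence is 2.40 times more likely if C is true than if C is false.
Since LR > 1, the evidence supports C over ¬C.


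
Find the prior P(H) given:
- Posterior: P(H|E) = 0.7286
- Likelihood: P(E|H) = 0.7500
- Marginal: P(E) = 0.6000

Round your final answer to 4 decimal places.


From Bayes' theorem: P(H|E) = P(E|H) × P(H) / P(E)

Rearranging for P(H):
P(H) = P(H|E) × P(E) / P(E|H)
     = 0.7286 × 0.6000 / 0.7500
     = 0.43716000 / 0.7500
     = 0.5829


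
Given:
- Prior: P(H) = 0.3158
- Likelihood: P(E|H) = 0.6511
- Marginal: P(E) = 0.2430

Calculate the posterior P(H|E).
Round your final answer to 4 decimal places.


Using Bayes' theorem:

P(H|E) = P(E|H) × P(H) / P(E)
       = 0.6511 × 0.3158 / 0.2430
       = 0.20561738 / 0.2430
       = 0.8462

The evidence strengthens our belief in H.
Prior: 0.3158 → Posterior: 0.8462
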